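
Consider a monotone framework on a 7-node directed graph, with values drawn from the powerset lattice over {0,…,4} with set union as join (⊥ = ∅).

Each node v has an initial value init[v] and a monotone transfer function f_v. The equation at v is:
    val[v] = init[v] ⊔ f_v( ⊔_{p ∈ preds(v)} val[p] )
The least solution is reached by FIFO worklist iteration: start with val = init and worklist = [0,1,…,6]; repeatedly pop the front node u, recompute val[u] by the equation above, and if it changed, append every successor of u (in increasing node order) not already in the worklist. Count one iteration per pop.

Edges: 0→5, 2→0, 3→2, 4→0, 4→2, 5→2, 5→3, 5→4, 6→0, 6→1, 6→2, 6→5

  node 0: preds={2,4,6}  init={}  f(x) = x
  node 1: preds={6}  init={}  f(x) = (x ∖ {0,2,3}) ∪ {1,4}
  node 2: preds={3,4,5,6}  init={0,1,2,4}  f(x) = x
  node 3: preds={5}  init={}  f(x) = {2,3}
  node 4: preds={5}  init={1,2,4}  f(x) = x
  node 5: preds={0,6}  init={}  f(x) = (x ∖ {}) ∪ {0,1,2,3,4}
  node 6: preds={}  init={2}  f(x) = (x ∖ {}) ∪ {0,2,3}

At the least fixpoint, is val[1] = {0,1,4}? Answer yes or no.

no

Worklist (14 pops):
  #1 pop 0: in={0,1,2,4} → {0,1,2,4} (was {}); enqueue []
  #2 pop 1: in={2} → {1,4} (was {}); enqueue []
  #3 pop 2: in={1,2,4} → {0,1,2,4} (no change)
  #4 pop 3: in={} → {2,3} (was {}); enqueue [2]
  #5 pop 4: in={} → {1,2,4} (no change)
  #6 pop 5: in={0,1,2,4} → {0,1,2,3,4} (was {}); enqueue [3,4]
  #7 pop 6: in={} → {0,2,3} (was {2}); enqueue [0,1,5]
  #8 pop 2: in={0,1,2,3,4} → {0,1,2,3,4} (was {0,1,2,4}); enqueue []
  #9 pop 3: in={0,1,2,3,4} → {2,3} (no change)
  #10 pop 4: in={0,1,2,3,4} → {0,1,2,3,4} (was {1,2,4}); enqueue [2]
  #11 pop 0: in={0,1,2,3,4} → {0,1,2,3,4} (was {0,1,2,4}); enqueue []
  #12 pop 1: in={0,2,3} → {1,4} (no change)
  #13 pop 5: in={0,1,2,3,4} → {0,1,2,3,4} (no change)
  #14 pop 2: in={0,1,2,3,4} → {0,1,2,3,4} (no change)

Fixpoint:
  val[0] = {0,1,2,3,4}
  val[1] = {1,4}
  val[2] = {0,1,2,3,4}
  val[3] = {2,3}
  val[4] = {0,1,2,3,4}
  val[5] = {0,1,2,3,4}
  val[6] = {0,2,3}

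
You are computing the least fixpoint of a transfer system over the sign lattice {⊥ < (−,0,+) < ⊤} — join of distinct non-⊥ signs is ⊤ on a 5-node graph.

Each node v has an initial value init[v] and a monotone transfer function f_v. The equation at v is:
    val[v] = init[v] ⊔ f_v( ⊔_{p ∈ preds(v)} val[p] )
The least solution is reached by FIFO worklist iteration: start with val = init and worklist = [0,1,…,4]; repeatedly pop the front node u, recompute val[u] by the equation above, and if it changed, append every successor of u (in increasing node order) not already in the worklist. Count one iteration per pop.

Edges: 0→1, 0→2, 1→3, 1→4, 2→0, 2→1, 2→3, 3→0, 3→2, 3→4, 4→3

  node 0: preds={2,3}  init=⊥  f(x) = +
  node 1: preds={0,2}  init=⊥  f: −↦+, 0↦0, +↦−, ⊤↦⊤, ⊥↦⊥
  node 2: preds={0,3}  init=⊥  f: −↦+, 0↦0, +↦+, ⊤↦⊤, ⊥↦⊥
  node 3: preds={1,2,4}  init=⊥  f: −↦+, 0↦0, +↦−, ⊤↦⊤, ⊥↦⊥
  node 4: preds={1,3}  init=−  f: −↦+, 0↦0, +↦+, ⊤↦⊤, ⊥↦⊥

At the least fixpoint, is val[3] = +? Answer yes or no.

no

Worklist (13 pops):
  #1 pop 0: in=⊥ → + (was ⊥); enqueue []
  #2 pop 1: in=+ → − (was ⊥); enqueue []
  #3 pop 2: in=+ → + (was ⊥); enqueue [0,1]
  #4 pop 3: in=⊤ → ⊤ (was ⊥); enqueue [2]
  #5 pop 4: in=⊤ → ⊤ (was −); enqueue [3]
  #6 pop 0: in=⊤ → + (no change)
  #7 pop 1: in=+ → − (no change)
  #8 pop 2: in=⊤ → ⊤ (was +); enqueue [0,1]
  #9 pop 3: in=⊤ → ⊤ (no change)
  #10 pop 0: in=⊤ → + (no change)
  #11 pop 1: in=⊤ → ⊤ (was −); enqueue [3,4]
  #12 pop 3: in=⊤ → ⊤ (no change)
  #13 pop 4: in=⊤ → ⊤ (no change)

Fixpoint:
  val[0] = +
  val[1] = ⊤
  val[2] = ⊤
  val[3] = ⊤
  val[4] = ⊤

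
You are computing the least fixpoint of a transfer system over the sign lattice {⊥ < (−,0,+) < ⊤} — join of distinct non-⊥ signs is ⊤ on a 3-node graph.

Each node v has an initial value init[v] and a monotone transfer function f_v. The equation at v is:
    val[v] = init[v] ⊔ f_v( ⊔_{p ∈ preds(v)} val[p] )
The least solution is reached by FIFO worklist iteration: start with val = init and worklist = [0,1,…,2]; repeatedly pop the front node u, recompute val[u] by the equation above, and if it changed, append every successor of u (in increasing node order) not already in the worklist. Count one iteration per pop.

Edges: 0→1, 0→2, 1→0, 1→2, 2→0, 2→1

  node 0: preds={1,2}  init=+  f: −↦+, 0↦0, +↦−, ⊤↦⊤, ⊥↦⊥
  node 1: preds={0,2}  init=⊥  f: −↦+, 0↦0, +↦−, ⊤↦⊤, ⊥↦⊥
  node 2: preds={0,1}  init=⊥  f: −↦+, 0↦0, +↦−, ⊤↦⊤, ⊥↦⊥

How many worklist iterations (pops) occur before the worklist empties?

Iteration log — 7 steps:
  step 1. node 0  ⊔preds=⊥  new=+  stable
  step 2. node 1  ⊔preds=+  new=−  old=⊥  +wl: 0
  step 3. node 2  ⊔preds=⊤  new=⊤  old=⊥  +wl: 1
  step 4. node 0  ⊔preds=⊤  new=⊤  old=+  +wl: 2
  step 5. node 1  ⊔preds=⊤  new=⊤  old=−  +wl: 0
  step 6. node 2  ⊔preds=⊤  new=⊤  stable
  step 7. node 0  ⊔preds=⊤  new=⊤  stable

Least fixpoint reached:
  node 0: ⊤
  node 1: ⊤
  node 2: ⊤

7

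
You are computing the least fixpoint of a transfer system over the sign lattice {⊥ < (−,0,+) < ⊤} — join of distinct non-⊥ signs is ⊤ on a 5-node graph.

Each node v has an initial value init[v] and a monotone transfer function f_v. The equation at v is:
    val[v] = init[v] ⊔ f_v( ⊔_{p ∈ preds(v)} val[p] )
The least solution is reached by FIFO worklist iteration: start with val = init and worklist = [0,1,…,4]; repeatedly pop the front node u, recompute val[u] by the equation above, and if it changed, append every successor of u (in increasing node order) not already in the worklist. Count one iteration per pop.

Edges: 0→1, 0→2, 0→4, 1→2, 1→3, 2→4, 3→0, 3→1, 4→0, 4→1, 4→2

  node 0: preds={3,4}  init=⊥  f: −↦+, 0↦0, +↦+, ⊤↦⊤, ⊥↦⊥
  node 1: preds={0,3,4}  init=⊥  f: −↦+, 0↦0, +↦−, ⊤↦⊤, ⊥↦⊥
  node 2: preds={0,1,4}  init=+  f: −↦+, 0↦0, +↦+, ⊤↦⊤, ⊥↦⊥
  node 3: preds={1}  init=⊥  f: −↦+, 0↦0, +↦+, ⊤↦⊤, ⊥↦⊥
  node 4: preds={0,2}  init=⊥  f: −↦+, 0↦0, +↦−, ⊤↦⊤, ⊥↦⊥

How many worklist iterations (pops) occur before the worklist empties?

14

Iteration log — 14 steps:
  step 1. node 0  ⊔preds=⊥  new=⊥  stable
  step 2. node 1  ⊔preds=⊥  new=⊥  stable
  step 3. node 2  ⊔preds=⊥  new=+  stable
  step 4. node 3  ⊔preds=⊥  new=⊥  stable
  step 5. node 4  ⊔preds=+  new=−  old=⊥  +wl: 0,1,2
  step 6. node 0  ⊔preds=−  new=+  old=⊥  +wl: 4
  step 7. node 1  ⊔preds=⊤  new=⊤  old=⊥  +wl: 3
  step 8. node 2  ⊔preds=⊤  new=⊤  old=+  +wl: 
  step 9. node 4  ⊔preds=⊤  new=⊤  old=−  +wl: 0,1,2
  step 10. node 3  ⊔preds=⊤  new=⊤  old=⊥  +wl: 
  step 11. node 0  ⊔preds=⊤  new=⊤  old=+  +wl: 4
  step 12. node 1  ⊔preds=⊤  new=⊤  stable
  step 13. node 2  ⊔preds=⊤  new=⊤  stable
  step 14. node 4  ⊔preds=⊤  new=⊤  stable

Least fixpoint reached:
  node 0: ⊤
  node 1: ⊤
  node 2: ⊤
  node 3: ⊤
  node 4: ⊤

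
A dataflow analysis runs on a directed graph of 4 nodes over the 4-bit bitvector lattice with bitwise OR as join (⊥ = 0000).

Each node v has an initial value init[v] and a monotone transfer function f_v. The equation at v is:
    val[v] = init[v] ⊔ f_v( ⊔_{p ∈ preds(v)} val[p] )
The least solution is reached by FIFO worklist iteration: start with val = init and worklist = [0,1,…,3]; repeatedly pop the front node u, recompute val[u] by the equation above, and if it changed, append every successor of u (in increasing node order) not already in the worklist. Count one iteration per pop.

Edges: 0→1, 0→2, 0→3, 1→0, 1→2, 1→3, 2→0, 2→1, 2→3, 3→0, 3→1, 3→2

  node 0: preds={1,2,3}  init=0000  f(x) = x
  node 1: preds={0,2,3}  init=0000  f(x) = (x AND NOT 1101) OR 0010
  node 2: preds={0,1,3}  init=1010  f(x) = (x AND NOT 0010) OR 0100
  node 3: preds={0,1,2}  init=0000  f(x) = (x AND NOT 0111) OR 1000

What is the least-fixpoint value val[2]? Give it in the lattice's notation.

Iteration log — 8 steps:
  step 1. node 0  ⊔preds=1010  new=1010  old=0000  +wl: 
  step 2. node 1  ⊔preds=1010  new=0010  old=0000  +wl: 0
  step 3. node 2  ⊔preds=1010  new=1110  old=1010  +wl: 1
  step 4. node 3  ⊔preds=1110  new=1000  old=0000  +wl: 2
  step 5. node 0  ⊔preds=1110  new=1110  old=1010  +wl: 3
  step 6. node 1  ⊔preds=1110  new=0010  stable
  step 7. node 2  ⊔preds=1110  new=1110  stable
  step 8. node 3  ⊔preds=1110  new=1000  stable

Least fixpoint reached:
  node 0: 1110
  node 1: 0010
  node 2: 1110
  node 3: 1000

1110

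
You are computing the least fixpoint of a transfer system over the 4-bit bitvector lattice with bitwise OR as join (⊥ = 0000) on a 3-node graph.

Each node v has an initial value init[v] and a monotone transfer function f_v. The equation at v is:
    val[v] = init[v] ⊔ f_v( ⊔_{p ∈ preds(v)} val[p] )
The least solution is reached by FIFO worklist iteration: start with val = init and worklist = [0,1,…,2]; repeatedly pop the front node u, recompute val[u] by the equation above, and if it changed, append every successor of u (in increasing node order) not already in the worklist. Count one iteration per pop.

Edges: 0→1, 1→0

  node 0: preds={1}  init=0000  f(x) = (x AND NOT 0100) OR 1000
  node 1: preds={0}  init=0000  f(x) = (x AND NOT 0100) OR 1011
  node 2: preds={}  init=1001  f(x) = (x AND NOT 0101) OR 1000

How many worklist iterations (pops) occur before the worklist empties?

Iteration log — 5 steps:
  step 1. node 0  ⊔preds=0000  new=1000  old=0000  +wl: 
  step 2. node 1  ⊔preds=1000  new=1011  old=0000  +wl: 0
  step 3. node 2  ⊔preds=0000  new=1001  stable
  step 4. node 0  ⊔preds=1011  new=1011  old=1000  +wl: 1
  step 5. node 1  ⊔preds=1011  new=1011  stable

Least fixpoint reached:
  node 0: 1011
  node 1: 1011
  node 2: 1001

5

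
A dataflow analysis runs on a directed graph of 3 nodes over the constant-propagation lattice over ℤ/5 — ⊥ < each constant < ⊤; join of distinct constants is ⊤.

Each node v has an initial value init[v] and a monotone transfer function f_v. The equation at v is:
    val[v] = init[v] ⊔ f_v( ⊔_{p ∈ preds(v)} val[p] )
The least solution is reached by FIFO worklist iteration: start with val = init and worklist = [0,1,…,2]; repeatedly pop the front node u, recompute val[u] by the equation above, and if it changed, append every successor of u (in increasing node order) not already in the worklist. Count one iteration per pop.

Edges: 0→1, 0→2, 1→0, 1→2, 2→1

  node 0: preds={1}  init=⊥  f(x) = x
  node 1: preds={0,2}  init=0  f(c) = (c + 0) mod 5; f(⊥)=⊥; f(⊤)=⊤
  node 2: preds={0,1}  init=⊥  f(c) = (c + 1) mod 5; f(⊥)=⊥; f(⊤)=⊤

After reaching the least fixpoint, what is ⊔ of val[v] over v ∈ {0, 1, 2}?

Trace (7 dequeues):
  [1] u=0 | in 0 | out 0 | prev ⊥ | push {}
  [2] u=1 | in 0 | out 0 | ==
  [3] u=2 | in 0 | out 1 | prev ⊥ | push {1}
  [4] u=1 | in ⊤ | out ⊤ | prev 0 | push {0,2}
  [5] u=0 | in ⊤ | out ⊤ | prev 0 | push {1}
  [6] u=2 | in ⊤ | out ⊤ | prev 1 | push {}
  [7] u=1 | in ⊤ | out ⊤ | ==

Converged values:
  [0] ⊤
  [1] ⊤
  [2] ⊤

⊤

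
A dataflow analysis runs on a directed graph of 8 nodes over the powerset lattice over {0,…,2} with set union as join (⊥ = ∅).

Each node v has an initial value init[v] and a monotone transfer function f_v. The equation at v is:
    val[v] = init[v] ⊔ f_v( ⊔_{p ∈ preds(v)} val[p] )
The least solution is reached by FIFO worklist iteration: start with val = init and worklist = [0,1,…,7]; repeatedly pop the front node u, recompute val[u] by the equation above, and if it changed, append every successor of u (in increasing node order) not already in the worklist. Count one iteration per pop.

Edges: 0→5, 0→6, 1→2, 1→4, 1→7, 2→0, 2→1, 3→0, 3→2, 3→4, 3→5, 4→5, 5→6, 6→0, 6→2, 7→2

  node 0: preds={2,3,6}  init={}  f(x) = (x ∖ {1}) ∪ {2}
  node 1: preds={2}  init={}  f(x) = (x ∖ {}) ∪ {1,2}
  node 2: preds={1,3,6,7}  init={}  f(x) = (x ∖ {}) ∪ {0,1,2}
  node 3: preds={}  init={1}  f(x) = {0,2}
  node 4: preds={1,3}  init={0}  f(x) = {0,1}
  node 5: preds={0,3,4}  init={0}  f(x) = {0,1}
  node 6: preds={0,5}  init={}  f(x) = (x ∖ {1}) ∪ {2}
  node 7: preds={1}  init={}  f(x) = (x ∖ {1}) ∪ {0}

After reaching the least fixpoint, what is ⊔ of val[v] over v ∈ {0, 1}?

Iteration log — 15 steps:
  step 1. node 0  ⊔preds={1}  new={2}  old={}  +wl: 
  step 2. node 1  ⊔preds={}  new={1,2}  old={}  +wl: 
  step 3. node 2  ⊔preds={1,2}  new={0,1,2}  old={}  +wl: 0,1
  step 4. node 3  ⊔preds={}  new={0,1,2}  old={1}  +wl: 2
  step 5. node 4  ⊔preds={0,1,2}  new={0,1}  old={0}  +wl: 
  step 6. node 5  ⊔preds={0,1,2}  new={0,1}  old={0}  +wl: 
  step 7. node 6  ⊔preds={0,1,2}  new={0,2}  old={}  +wl: 
  step 8. node 7  ⊔preds={1,2}  new={0,2}  old={}  +wl: 
  step 9. node 0  ⊔preds={0,1,2}  new={0,2}  old={2}  +wl: 5,6
  step 10. node 1  ⊔preds={0,1,2}  new={0,1,2}  old={1,2}  +wl: 4,7
  step 11. node 2  ⊔preds={0,1,2}  new={0,1,2}  stable
  step 12. node 5  ⊔preds={0,1,2}  new={0,1}  stable
  step 13. node 6  ⊔preds={0,1,2}  new={0,2}  stable
  step 14. node 4  ⊔preds={0,1,2}  new={0,1}  stable
  step 15. node 7  ⊔preds={0,1,2}  new={0,2}  stable

Least fixpoint reached:
  node 0: {0,2}
  node 1: {0,1,2}
  node 2: {0,1,2}
  node 3: {0,1,2}
  node 4: {0,1}
  node 5: {0,1}
  node 6: {0,2}
  node 7: {0,2}

{0,1,2}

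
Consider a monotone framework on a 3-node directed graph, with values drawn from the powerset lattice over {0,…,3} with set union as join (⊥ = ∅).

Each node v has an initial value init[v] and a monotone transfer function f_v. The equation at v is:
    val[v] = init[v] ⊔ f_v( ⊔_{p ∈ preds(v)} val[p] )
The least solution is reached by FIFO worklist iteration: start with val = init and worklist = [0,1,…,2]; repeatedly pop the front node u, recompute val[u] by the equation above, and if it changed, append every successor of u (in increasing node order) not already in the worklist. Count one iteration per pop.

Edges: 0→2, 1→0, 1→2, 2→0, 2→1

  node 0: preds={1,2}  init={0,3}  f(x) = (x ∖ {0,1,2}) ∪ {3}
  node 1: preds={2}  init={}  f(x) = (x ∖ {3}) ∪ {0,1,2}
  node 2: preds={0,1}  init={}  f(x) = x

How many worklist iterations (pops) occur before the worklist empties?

Trace (5 dequeues):
  [1] u=0 | in {} | out {0,3} | ==
  [2] u=1 | in {} | out {0,1,2} | prev {} | push {0}
  [3] u=2 | in {0,1,2,3} | out {0,1,2,3} | prev {} | push {1}
  [4] u=0 | in {0,1,2,3} | out {0,3} | ==
  [5] u=1 | in {0,1,2,3} | out {0,1,2} | ==

Converged values:
  [0] {0,3}
  [1] {0,1,2}
  [2] {0,1,2,3}

5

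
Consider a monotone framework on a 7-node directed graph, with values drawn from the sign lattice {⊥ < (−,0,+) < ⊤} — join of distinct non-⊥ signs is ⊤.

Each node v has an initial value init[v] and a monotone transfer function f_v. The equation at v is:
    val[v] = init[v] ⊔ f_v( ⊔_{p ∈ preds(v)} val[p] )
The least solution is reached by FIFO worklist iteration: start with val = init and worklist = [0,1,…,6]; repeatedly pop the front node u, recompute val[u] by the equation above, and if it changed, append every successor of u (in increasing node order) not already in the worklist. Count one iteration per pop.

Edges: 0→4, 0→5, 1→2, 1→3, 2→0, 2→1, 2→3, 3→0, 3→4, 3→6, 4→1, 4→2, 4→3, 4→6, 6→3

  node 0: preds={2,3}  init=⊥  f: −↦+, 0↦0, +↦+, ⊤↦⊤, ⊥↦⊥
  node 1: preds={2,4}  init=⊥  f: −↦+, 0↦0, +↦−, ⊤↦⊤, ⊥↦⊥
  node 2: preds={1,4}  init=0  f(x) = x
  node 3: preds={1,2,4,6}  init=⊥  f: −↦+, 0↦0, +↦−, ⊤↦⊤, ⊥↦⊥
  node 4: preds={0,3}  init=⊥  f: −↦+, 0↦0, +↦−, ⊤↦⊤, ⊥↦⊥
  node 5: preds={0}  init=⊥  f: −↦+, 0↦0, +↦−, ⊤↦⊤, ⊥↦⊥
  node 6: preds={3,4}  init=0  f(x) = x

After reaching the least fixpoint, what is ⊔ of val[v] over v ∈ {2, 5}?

Iteration log — 11 steps:
  step 1. node 0  ⊔preds=0  new=0  old=⊥  +wl: 
  step 2. node 1  ⊔preds=0  new=0  old=⊥  +wl: 
  step 3. node 2  ⊔preds=0  new=0  stable
  step 4. node 3  ⊔preds=0  new=0  old=⊥  +wl: 0
  step 5. node 4  ⊔preds=0  new=0  old=⊥  +wl: 1,2,3
  step 6. node 5  ⊔preds=0  new=0  old=⊥  +wl: 
  step 7. node 6  ⊔preds=0  new=0  stable
  step 8. node 0  ⊔preds=0  new=0  stable
  step 9. node 1  ⊔preds=0  new=0  stable
  step 10. node 2  ⊔preds=0  new=0  stable
  step 11. node 3  ⊔preds=0  new=0  stable

Least fixpoint reached:
  node 0: 0
  node 1: 0
  node 2: 0
  node 3: 0
  node 4: 0
  node 5: 0
  node 6: 0

0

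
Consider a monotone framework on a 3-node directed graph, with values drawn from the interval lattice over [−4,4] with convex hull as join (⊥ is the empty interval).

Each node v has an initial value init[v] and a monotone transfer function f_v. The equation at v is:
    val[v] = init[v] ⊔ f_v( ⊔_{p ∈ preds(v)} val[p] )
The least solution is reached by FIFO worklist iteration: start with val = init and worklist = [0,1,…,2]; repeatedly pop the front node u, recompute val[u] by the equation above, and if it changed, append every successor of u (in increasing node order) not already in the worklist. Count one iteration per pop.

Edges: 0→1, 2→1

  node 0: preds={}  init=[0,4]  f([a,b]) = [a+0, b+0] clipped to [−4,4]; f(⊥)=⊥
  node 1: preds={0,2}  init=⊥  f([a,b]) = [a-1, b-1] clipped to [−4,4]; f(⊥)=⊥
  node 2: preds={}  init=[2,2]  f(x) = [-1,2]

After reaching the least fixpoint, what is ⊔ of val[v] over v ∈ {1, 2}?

[-2,3]

Iteration log — 4 steps:
  step 1. node 0  ⊔preds=⊥  new=[0,4]  stable
  step 2. node 1  ⊔preds=[0,4]  new=[-1,3]  old=⊥  +wl: 
  step 3. node 2  ⊔preds=⊥  new=[-1,2]  old=[2,2]  +wl: 1
  step 4. node 1  ⊔preds=[-1,4]  new=[-2,3]  old=[-1,3]  +wl: 

Least fixpoint reached:
  node 0: [0,4]
  node 1: [-2,3]
  node 2: [-1,2]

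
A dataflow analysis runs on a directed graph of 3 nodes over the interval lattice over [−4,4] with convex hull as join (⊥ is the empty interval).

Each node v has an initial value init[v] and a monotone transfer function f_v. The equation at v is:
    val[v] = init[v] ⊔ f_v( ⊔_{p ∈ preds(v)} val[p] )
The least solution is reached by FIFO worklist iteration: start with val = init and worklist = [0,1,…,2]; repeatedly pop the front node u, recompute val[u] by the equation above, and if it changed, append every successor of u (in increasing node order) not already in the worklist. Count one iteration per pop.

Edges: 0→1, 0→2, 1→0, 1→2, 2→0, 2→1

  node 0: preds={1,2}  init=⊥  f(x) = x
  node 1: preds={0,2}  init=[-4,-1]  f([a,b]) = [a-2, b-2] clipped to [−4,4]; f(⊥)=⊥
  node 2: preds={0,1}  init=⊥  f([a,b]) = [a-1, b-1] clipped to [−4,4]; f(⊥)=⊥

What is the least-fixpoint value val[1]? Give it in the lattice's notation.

[-4,-1]

Worklist (5 pops):
  #1 pop 0: in=[-4,-1] → [-4,-1] (was ⊥); enqueue []
  #2 pop 1: in=[-4,-1] → [-4,-1] (no change)
  #3 pop 2: in=[-4,-1] → [-4,-2] (was ⊥); enqueue [0,1]
  #4 pop 0: in=[-4,-1] → [-4,-1] (no change)
  #5 pop 1: in=[-4,-1] → [-4,-1] (no change)

Fixpoint:
  val[0] = [-4,-1]
  val[1] = [-4,-1]
  val[2] = [-4,-2]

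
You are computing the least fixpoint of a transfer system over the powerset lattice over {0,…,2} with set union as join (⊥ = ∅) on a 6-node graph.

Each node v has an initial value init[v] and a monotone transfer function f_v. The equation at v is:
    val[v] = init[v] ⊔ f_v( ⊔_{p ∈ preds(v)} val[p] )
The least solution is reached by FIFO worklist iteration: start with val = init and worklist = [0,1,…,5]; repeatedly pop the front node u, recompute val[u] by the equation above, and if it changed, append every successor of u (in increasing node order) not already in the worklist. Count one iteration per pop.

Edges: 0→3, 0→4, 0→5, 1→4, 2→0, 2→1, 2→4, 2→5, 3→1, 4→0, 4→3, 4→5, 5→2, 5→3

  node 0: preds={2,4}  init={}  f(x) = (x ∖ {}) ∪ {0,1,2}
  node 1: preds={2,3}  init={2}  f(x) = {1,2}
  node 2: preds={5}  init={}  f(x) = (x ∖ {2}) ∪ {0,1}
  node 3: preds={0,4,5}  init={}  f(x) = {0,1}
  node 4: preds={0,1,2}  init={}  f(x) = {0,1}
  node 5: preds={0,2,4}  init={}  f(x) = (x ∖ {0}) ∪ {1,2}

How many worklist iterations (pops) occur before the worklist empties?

Worklist (10 pops):
  #1 pop 0: in={} → {0,1,2} (was {}); enqueue []
  #2 pop 1: in={} → {1,2} (was {2}); enqueue []
  #3 pop 2: in={} → {0,1} (was {}); enqueue [0,1]
  #4 pop 3: in={0,1,2} → {0,1} (was {}); enqueue []
  #5 pop 4: in={0,1,2} → {0,1} (was {}); enqueue [3]
  #6 pop 5: in={0,1,2} → {1,2} (was {}); enqueue [2]
  #7 pop 0: in={0,1} → {0,1,2} (no change)
  #8 pop 1: in={0,1} → {1,2} (no change)
  #9 pop 3: in={0,1,2} → {0,1} (no change)
  #10 pop 2: in={1,2} → {0,1} (no change)

Fixpoint:
  val[0] = {0,1,2}
  val[1] = {1,2}
  val[2] = {0,1}
  val[3] = {0,1}
  val[4] = {0,1}
  val[5] = {1,2}

10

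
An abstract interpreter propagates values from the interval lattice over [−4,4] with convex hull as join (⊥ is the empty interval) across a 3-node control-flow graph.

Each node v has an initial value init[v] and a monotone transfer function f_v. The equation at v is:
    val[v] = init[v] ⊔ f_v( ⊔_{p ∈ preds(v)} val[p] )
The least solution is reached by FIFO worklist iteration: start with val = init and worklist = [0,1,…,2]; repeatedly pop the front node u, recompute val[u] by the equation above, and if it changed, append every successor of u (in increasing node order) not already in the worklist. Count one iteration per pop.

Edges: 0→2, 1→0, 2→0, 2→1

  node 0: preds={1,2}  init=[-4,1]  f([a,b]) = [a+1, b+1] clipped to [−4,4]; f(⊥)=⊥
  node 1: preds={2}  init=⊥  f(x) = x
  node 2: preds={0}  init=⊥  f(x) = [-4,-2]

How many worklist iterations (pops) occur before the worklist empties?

6

Worklist (6 pops):
  #1 pop 0: in=⊥ → [-4,1] (no change)
  #2 pop 1: in=⊥ → ⊥ (no change)
  #3 pop 2: in=[-4,1] → [-4,-2] (was ⊥); enqueue [0,1]
  #4 pop 0: in=[-4,-2] → [-4,1] (no change)
  #5 pop 1: in=[-4,-2] → [-4,-2] (was ⊥); enqueue [0]
  #6 pop 0: in=[-4,-2] → [-4,1] (no change)

Fixpoint:
  val[0] = [-4,1]
  val[1] = [-4,-2]
  val[2] = [-4,-2]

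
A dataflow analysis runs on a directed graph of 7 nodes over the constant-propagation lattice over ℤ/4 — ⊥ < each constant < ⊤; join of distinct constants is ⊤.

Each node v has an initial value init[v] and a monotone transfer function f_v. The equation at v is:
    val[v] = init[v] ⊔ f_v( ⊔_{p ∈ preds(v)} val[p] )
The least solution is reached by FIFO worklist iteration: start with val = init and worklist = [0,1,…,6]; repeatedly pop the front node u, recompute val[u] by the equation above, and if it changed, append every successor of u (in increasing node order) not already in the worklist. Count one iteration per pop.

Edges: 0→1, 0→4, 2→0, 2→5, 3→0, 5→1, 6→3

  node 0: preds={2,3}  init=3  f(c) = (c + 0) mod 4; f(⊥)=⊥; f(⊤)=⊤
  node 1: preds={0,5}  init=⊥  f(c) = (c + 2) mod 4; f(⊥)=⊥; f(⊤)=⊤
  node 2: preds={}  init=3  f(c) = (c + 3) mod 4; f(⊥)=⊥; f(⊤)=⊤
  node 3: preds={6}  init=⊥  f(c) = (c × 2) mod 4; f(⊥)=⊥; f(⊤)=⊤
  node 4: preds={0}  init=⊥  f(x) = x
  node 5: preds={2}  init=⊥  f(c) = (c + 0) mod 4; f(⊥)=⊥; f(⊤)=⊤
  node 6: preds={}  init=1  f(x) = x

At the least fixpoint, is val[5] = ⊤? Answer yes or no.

no

Trace (10 dequeues):
  [1] u=0 | in 3 | out 3 | ==
  [2] u=1 | in 3 | out 1 | prev ⊥ | push {}
  [3] u=2 | in ⊥ | out 3 | ==
  [4] u=3 | in 1 | out 2 | prev ⊥ | push {0}
  [5] u=4 | in 3 | out 3 | prev ⊥ | push {}
  [6] u=5 | in 3 | out 3 | prev ⊥ | push {1}
  [7] u=6 | in ⊥ | out 1 | ==
  [8] u=0 | in ⊤ | out ⊤ | prev 3 | push {4}
  [9] u=1 | in ⊤ | out ⊤ | prev 1 | push {}
  [10] u=4 | in ⊤ | out ⊤ | prev 3 | push {}

Converged values:
  [0] ⊤
  [1] ⊤
  [2] 3
  [3] 2
  [4] ⊤
  [5] 3
  [6] 1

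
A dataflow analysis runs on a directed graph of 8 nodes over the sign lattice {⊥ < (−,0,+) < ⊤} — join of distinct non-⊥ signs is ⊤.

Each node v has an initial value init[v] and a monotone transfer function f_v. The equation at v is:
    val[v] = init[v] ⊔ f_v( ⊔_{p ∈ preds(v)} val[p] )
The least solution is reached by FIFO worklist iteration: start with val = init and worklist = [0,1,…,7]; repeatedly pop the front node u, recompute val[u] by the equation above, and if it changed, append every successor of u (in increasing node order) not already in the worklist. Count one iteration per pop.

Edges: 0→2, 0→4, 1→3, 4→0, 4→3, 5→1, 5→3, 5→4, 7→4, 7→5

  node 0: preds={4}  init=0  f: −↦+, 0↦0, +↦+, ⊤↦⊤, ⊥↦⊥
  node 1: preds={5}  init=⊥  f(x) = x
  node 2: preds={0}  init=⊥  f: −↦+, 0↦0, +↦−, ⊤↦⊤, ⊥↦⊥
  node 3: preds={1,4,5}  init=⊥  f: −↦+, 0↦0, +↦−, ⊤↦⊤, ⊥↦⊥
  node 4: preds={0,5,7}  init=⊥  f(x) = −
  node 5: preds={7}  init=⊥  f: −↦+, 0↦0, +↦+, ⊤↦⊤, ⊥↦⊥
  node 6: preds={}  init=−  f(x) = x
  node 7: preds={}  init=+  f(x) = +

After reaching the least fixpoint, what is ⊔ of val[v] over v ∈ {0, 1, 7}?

Iteration log — 14 steps:
  step 1. node 0  ⊔preds=⊥  new=0  stable
  step 2. node 1  ⊔preds=⊥  new=⊥  stable
  step 3. node 2  ⊔preds=0  new=0  old=⊥  +wl: 
  step 4. node 3  ⊔preds=⊥  new=⊥  stable
  step 5. node 4  ⊔preds=⊤  new=−  old=⊥  +wl: 0,3
  step 6. node 5  ⊔preds=+  new=+  old=⊥  +wl: 1,4
  step 7. node 6  ⊔preds=⊥  new=−  stable
  step 8. node 7  ⊔preds=⊥  new=+  stable
  step 9. node 0  ⊔preds=−  new=⊤  old=0  +wl: 2
  step 10. node 3  ⊔preds=⊤  new=⊤  old=⊥  +wl: 
  step 11. node 1  ⊔preds=+  new=+  old=⊥  +wl: 3
  step 12. node 4  ⊔preds=⊤  new=−  stable
  step 13. node 2  ⊔preds=⊤  new=⊤  old=0  +wl: 
  step 14. node 3  ⊔preds=⊤  new=⊤  stable

Least fixpoint reached:
  node 0: ⊤
  node 1: +
  node 2: ⊤
  node 3: ⊤
  node 4: −
  node 5: +
  node 6: −
  node 7: +

⊤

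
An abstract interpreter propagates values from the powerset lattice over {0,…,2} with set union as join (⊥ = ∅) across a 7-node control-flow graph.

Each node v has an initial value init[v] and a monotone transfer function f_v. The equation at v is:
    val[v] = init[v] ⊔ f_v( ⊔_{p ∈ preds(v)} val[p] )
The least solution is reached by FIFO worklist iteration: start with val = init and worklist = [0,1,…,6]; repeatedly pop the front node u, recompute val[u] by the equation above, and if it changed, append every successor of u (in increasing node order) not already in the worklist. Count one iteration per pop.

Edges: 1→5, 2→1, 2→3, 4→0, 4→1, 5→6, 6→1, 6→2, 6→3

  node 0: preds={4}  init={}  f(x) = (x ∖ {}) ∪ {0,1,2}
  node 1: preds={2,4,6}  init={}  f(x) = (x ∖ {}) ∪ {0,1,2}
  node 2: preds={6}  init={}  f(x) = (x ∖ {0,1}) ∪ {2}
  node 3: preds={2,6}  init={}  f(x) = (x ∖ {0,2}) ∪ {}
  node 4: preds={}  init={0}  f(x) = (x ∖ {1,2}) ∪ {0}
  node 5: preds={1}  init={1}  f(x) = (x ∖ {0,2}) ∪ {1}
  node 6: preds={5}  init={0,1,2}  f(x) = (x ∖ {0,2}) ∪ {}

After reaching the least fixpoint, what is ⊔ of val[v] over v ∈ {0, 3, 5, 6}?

Trace (8 dequeues):
  [1] u=0 | in {0} | out {0,1,2} | prev {} | push {}
  [2] u=1 | in {0,1,2} | out {0,1,2} | prev {} | push {}
  [3] u=2 | in {0,1,2} | out {2} | prev {} | push {1}
  [4] u=3 | in {0,1,2} | out {1} | prev {} | push {}
  [5] u=4 | in {} | out {0} | ==
  [6] u=5 | in {0,1,2} | out {1} | ==
  [7] u=6 | in {1} | out {0,1,2} | ==
  [8] u=1 | in {0,1,2} | out {0,1,2} | ==

Converged values:
  [0] {0,1,2}
  [1] {0,1,2}
  [2] {2}
  [3] {1}
  [4] {0}
  [5] {1}
  [6] {0,1,2}

{0,1,2}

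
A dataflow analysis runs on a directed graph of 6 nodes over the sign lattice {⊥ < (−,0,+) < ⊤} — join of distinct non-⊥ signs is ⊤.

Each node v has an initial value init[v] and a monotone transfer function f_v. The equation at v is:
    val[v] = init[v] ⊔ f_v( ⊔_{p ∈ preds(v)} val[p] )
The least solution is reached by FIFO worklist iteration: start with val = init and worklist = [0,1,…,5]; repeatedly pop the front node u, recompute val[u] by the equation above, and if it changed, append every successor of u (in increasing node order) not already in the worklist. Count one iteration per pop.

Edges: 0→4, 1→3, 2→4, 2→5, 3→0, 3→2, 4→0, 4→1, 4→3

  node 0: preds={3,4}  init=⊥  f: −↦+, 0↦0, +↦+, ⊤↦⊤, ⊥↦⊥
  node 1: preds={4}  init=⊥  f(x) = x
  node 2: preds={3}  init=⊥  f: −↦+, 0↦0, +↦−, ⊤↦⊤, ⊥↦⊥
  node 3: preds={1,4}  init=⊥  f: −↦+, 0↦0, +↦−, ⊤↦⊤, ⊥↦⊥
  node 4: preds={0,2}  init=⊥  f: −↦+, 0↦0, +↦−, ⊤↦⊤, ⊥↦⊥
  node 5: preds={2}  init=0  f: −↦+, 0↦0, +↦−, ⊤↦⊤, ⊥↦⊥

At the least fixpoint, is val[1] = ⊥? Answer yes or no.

Trace (6 dequeues):
  [1] u=0 | in ⊥ | out ⊥ | ==
  [2] u=1 | in ⊥ | out ⊥ | ==
  [3] u=2 | in ⊥ | out ⊥ | ==
  [4] u=3 | in ⊥ | out ⊥ | ==
  [5] u=4 | in ⊥ | out ⊥ | ==
  [6] u=5 | in ⊥ | out 0 | ==

Converged values:
  [0] ⊥
  [1] ⊥
  [2] ⊥
  [3] ⊥
  [4] ⊥
  [5] 0

yes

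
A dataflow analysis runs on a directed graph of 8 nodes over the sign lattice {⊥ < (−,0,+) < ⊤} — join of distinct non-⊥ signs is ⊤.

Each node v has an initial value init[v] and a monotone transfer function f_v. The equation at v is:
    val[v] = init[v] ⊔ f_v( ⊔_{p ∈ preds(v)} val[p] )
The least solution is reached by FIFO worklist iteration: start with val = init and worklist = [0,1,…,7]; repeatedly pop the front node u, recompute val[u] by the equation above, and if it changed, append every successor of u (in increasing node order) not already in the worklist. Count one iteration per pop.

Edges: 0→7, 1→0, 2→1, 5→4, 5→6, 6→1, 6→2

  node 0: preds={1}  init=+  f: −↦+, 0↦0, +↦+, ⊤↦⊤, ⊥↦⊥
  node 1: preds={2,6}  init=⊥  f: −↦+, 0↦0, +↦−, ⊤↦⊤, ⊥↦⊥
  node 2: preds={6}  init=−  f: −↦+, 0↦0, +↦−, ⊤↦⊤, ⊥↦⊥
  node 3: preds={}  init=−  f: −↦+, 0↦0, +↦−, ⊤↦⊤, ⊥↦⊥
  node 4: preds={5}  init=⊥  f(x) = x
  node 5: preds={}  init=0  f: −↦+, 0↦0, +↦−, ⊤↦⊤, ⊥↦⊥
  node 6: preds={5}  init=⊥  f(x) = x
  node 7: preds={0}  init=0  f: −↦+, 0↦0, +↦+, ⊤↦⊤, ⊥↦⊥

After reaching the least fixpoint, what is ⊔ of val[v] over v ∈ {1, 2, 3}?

Iteration log — 14 steps:
  step 1. node 0  ⊔preds=⊥  new=+  stable
  step 2. node 1  ⊔preds=−  new=+  old=⊥  +wl: 0
  step 3. node 2  ⊔preds=⊥  new=−  stable
  step 4. node 3  ⊔preds=⊥  new=−  stable
  step 5. node 4  ⊔preds=0  new=0  old=⊥  +wl: 
  step 6. node 5  ⊔preds=⊥  new=0  stable
  step 7. node 6  ⊔preds=0  new=0  old=⊥  +wl: 1,2
  step 8. node 7  ⊔preds=+  new=⊤  old=0  +wl: 
  step 9. node 0  ⊔preds=+  new=+  stable
  step 10. node 1  ⊔preds=⊤  new=⊤  old=+  +wl: 0
  step 11. node 2  ⊔preds=0  new=⊤  old=−  +wl: 1
  step 12. node 0  ⊔preds=⊤  new=⊤  old=+  +wl: 7
  step 13. node 1  ⊔preds=⊤  new=⊤  stable
  step 14. node 7  ⊔preds=⊤  new=⊤  stable

Least fixpoint reached:
  node 0: ⊤
  node 1: ⊤
  node 2: ⊤
  node 3: −
  node 4: 0
  node 5: 0
  node 6: 0
  node 7: ⊤

⊤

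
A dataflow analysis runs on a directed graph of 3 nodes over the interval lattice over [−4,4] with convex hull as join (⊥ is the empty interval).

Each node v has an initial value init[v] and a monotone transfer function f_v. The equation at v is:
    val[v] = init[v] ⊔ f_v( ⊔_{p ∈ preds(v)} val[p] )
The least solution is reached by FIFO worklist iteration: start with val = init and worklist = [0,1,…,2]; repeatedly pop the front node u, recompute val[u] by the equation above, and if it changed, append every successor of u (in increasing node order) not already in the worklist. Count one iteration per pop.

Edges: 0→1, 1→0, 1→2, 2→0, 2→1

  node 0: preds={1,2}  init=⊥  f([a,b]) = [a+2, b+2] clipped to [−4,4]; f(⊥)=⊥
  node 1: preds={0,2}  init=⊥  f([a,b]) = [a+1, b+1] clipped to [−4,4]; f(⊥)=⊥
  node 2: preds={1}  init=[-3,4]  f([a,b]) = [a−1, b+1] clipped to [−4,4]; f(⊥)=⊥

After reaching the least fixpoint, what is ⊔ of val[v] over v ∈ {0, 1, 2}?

[-3,4]

Worklist (4 pops):
  #1 pop 0: in=[-3,4] → [-1,4] (was ⊥); enqueue []
  #2 pop 1: in=[-3,4] → [-2,4] (was ⊥); enqueue [0]
  #3 pop 2: in=[-2,4] → [-3,4] (no change)
  #4 pop 0: in=[-3,4] → [-1,4] (no change)

Fixpoint:
  val[0] = [-1,4]
  val[1] = [-2,4]
  val[2] = [-3,4]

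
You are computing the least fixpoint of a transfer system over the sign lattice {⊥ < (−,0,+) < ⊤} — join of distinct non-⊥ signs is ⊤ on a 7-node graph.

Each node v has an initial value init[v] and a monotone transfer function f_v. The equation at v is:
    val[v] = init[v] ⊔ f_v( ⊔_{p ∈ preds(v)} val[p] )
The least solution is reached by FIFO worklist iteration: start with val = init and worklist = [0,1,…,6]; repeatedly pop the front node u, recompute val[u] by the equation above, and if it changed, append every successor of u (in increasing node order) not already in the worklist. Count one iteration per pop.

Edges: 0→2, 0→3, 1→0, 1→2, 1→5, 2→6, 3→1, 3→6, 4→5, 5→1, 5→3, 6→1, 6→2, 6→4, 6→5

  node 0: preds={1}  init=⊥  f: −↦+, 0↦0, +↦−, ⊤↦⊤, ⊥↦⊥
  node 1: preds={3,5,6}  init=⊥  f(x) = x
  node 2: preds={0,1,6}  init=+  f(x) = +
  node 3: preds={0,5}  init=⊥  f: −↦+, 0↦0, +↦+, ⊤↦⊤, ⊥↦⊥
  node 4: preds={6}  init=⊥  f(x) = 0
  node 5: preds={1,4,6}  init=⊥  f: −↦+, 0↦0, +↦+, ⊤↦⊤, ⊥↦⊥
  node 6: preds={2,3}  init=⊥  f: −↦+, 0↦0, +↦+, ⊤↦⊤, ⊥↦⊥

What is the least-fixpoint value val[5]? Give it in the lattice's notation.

⊤

Iteration log — 21 steps:
  step 1. node 0  ⊔preds=⊥  new=⊥  stable
  step 2. node 1  ⊔preds=⊥  new=⊥  stable
  step 3. node 2  ⊔preds=⊥  new=+  stable
  step 4. node 3  ⊔preds=⊥  new=⊥  stable
  step 5. node 4  ⊔preds=⊥  new=0  old=⊥  +wl: 
  step 6. node 5  ⊔preds=0  new=0  old=⊥  +wl: 1,3
  step 7. node 6  ⊔preds=+  new=+  old=⊥  +wl: 2,4,5
  step 8. node 1  ⊔preds=⊤  new=⊤  old=⊥  +wl: 0
  step 9. node 3  ⊔preds=0  new=0  old=⊥  +wl: 1,6
  step 10. node 2  ⊔preds=⊤  new=+  stable
  step 11. node 4  ⊔preds=+  new=0  stable
  step 12. node 5  ⊔preds=⊤  new=⊤  old=0  +wl: 3
  step 13. node 0  ⊔preds=⊤  new=⊤  old=⊥  +wl: 2
  step 14. node 1  ⊔preds=⊤  new=⊤  stable
  step 15. node 6  ⊔preds=⊤  new=⊤  old=+  +wl: 1,4,5
  step 16. node 3  ⊔preds=⊤  new=⊤  old=0  +wl: 6
  step 17. node 2  ⊔preds=⊤  new=+  stable
  step 18. node 1  ⊔preds=⊤  new=⊤  stable
  step 19. node 4  ⊔preds=⊤  new=0  stable
  step 20. node 5  ⊔preds=⊤  new=⊤  stable
  step 21. node 6  ⊔preds=⊤  new=⊤  stable

Least fixpoint reached:
  node 0: ⊤
  node 1: ⊤
  node 2: +
  node 3: ⊤
  node 4: 0
  node 5: ⊤
  node 6: ⊤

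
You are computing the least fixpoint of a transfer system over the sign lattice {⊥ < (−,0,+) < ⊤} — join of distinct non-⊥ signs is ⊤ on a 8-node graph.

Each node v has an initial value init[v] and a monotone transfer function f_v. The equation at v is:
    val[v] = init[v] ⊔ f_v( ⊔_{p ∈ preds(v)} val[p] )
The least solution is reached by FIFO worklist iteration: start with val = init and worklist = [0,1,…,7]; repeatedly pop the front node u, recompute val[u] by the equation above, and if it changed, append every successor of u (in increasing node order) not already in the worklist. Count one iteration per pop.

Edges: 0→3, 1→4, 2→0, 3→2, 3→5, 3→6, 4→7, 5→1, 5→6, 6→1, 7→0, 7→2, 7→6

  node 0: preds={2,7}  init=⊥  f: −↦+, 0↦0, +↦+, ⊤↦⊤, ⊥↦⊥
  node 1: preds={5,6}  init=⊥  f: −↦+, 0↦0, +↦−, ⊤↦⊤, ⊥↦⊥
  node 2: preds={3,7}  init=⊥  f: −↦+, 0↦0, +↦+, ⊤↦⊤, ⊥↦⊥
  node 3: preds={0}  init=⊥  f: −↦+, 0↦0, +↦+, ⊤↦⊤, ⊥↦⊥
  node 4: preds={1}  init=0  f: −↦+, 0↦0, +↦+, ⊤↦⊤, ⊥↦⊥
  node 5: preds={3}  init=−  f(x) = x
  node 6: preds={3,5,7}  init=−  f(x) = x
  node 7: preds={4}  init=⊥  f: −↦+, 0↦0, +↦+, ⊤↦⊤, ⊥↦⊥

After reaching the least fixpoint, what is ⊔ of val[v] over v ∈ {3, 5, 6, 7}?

⊤

Trace (19 dequeues):
  [1] u=0 | in ⊥ | out ⊥ | ==
  [2] u=1 | in − | out + | prev ⊥ | push {}
  [3] u=2 | in ⊥ | out ⊥ | ==
  [4] u=3 | in ⊥ | out ⊥ | ==
  [5] u=4 | in + | out ⊤ | prev 0 | push {}
  [6] u=5 | in ⊥ | out − | ==
  [7] u=6 | in − | out − | ==
  [8] u=7 | in ⊤ | out ⊤ | prev ⊥ | push {0,2,6}
  [9] u=0 | in ⊤ | out ⊤ | prev ⊥ | push {3}
  [10] u=2 | in ⊤ | out ⊤ | prev ⊥ | push {0}
  [11] u=6 | in ⊤ | out ⊤ | prev − | push {1}
  [12] u=3 | in ⊤ | out ⊤ | prev ⊥ | push {2,5,6}
  [13] u=0 | in ⊤ | out ⊤ | ==
  [14] u=1 | in ⊤ | out ⊤ | prev + | push {4}
  [15] u=2 | in ⊤ | out ⊤ | ==
  [16] u=5 | in ⊤ | out ⊤ | prev − | push {1}
  [17] u=6 | in ⊤ | out ⊤ | ==
  [18] u=4 | in ⊤ | out ⊤ | ==
  [19] u=1 | in ⊤ | out ⊤ | ==

Converged values:
  [0] ⊤
  [1] ⊤
  [2] ⊤
  [3] ⊤
  [4] ⊤
  [5] ⊤
  [6] ⊤
  [7] ⊤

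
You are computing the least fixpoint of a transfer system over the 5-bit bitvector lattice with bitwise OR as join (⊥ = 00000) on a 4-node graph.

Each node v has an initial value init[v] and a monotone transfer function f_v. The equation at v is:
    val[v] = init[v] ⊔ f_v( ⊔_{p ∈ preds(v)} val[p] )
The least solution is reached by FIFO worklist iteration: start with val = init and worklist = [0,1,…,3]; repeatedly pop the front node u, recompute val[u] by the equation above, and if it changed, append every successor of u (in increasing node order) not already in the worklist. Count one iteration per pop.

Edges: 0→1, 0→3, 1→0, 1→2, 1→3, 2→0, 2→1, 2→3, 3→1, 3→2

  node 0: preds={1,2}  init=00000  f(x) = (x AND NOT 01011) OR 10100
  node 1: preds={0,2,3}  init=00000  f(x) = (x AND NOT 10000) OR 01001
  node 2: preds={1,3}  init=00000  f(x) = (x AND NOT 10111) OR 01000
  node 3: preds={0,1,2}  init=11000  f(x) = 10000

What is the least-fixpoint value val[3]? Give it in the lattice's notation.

11000

Iteration log — 6 steps:
  step 1. node 0  ⊔preds=00000  new=10100  old=00000  +wl: 
  step 2. node 1  ⊔preds=11100  new=01101  old=00000  +wl: 0
  step 3. node 2  ⊔preds=11101  new=01000  old=00000  +wl: 1
  step 4. node 3  ⊔preds=11101  new=11000  stable
  step 5. node 0  ⊔preds=01101  new=10100  stable
  step 6. node 1  ⊔preds=11100  new=01101  stable

Least fixpoint reached:
  node 0: 10100
  node 1: 01101
  node 2: 01000
  node 3: 11000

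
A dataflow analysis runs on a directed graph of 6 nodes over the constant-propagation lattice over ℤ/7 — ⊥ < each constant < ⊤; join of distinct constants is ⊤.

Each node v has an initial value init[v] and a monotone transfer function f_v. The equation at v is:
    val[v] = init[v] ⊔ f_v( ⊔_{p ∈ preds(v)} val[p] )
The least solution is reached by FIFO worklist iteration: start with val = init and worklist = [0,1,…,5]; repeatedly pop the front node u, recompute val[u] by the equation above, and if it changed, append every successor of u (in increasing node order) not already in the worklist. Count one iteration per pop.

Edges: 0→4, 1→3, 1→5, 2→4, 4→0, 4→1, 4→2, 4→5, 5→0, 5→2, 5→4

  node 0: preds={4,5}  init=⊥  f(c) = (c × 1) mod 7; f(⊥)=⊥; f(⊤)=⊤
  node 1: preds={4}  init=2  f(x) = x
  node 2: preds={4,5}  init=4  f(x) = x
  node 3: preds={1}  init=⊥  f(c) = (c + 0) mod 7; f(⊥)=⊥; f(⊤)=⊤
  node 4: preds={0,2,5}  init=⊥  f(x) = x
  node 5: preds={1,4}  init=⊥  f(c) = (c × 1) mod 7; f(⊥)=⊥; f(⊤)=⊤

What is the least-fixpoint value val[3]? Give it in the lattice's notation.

⊤

Iteration log — 15 steps:
  step 1. node 0  ⊔preds=⊥  new=⊥  stable
  step 2. node 1  ⊔preds=⊥  new=2  stable
  step 3. node 2  ⊔preds=⊥  new=4  stable
  step 4. node 3  ⊔preds=2  new=2  old=⊥  +wl: 
  step 5. node 4  ⊔preds=4  new=4  old=⊥  +wl: 0,1,2
  step 6. node 5  ⊔preds=⊤  new=⊤  old=⊥  +wl: 4
  step 7. node 0  ⊔preds=⊤  new=⊤  old=⊥  +wl: 
  step 8. node 1  ⊔preds=4  new=⊤  old=2  +wl: 3,5
  step 9. node 2  ⊔preds=⊤  new=⊤  old=4  +wl: 
  step 10. node 4  ⊔preds=⊤  new=⊤  old=4  +wl: 0,1,2
  step 11. node 3  ⊔preds=⊤  new=⊤  old=2  +wl: 
  step 12. node 5  ⊔preds=⊤  new=⊤  stable
  step 13. node 0  ⊔preds=⊤  new=⊤  stable
  step 14. node 1  ⊔preds=⊤  new=⊤  stable
  step 15. node 2  ⊔preds=⊤  new=⊤  stable

Least fixpoint reached:
  node 0: ⊤
  node 1: ⊤
  node 2: ⊤
  node 3: ⊤
  node 4: ⊤
  node 5: ⊤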